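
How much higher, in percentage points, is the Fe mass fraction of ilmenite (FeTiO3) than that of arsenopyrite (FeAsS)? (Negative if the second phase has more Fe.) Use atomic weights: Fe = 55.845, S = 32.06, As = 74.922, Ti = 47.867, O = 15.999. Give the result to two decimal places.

2.51 percentage points

Fe in FeTiO3: molar mass 151.709 g/mol; 1×55.845 = 55.845 g → 36.81 wt%.
Fe in FeAsS: molar mass 162.827 g/mol; 1×55.845 = 55.845 g → 34.30 wt%.
Difference = 36.81 − 34.30 = 2.51 percentage points.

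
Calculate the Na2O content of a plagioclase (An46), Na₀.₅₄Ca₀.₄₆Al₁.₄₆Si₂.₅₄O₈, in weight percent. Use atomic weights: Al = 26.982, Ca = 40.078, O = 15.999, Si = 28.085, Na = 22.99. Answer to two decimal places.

6.21 wt%

M(Na₀.₅₄Ca₀.₄₆Al₁.₄₆Si₂.₅₄O₈) = 269.572 g/mol; M(Na2O) = 61.979 g/mol.
Moles Na2O per formula unit = 0.54 Na ÷ 2 = 0.2700.
Na2O fraction = (0.2700 × 61.979) / 269.572 = 16.734/269.572 = 0.0621.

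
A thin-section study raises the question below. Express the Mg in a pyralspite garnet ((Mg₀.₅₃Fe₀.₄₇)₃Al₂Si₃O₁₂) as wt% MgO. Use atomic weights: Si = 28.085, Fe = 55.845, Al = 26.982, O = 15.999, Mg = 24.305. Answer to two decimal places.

14.32 wt%

Molar mass of (Mg₀.₅₃Fe₀.₄₇)₃Al₂Si₃O₁₂ = 1.59*24.305 + 1.41*55.845 + 2*26.982 + 3*28.085 + 12*15.999 = 447.593 g/mol.
Each formula unit contains 1.59 Mg, equivalent to 1.59/1 = 1.5900 mol MgO.
M(MgO) = 1×24.305 + 1×15.999 = 40.304 g/mol.
Mass of MgO per formula unit = 1.5900 × 40.304 = 64.083 g.
MgO wt% = 64.083 / 447.593 × 100 = 14.32%.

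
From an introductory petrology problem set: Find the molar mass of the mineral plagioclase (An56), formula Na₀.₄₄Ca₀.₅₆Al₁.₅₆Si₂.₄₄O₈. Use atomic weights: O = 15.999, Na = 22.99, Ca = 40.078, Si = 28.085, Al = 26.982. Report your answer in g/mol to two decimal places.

M = 0.44×22.99 + 0.56×40.078 + 1.56×26.982 + 2.44×28.085 + 8×15.999

271.17 g/mol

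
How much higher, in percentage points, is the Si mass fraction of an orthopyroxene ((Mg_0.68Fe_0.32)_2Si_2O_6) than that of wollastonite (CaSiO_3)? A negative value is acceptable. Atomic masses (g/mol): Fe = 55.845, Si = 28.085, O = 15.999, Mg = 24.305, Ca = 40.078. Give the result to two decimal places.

Si in (Mg_0.68Fe_0.32)_2Si_2O_6: molar mass 220.960 g/mol; 2×28.085 = 56.170 g → 25.42 wt%.
Si in CaSiO_3: molar mass 116.160 g/mol; 1×28.085 = 28.085 g → 24.18 wt%.
Difference = 25.42 − 24.18 = 1.24 percentage points.

1.24 percentage points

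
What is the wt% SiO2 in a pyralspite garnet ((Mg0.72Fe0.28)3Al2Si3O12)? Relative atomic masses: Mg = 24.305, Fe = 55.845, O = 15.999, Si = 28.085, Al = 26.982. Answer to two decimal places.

41.96 wt%

Molar mass of (Mg0.72Fe0.28)3Al2Si3O12 = 2.16·24.305 + 0.84·55.845 + 2·26.982 + 3·28.085 + 12·15.999 = 429.616 g/mol.
Each formula unit contains 3 Si, equivalent to 3/1 = 3.0000 mol SiO2.
M(SiO2) = 1×28.085 + 2×15.999 = 60.083 g/mol.
Mass of SiO2 per formula unit = 3.0000 × 60.083 = 180.249 g.
SiO2 wt% = 180.249 / 429.616 × 100 = 41.96%.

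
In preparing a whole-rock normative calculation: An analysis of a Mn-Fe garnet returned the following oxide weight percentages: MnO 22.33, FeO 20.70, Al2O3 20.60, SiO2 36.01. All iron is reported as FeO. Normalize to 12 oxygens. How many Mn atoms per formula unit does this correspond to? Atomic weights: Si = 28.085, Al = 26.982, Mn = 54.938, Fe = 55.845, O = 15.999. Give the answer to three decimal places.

1.569 Mn apfu

22.33 wt% MnO ÷ 70.937 g/mol = 0.31479 mol, giving 0.31479 Mn and 0.31479 O.
20.70 wt% FeO ÷ 71.844 g/mol = 0.28812 mol, giving 0.28812 Fe and 0.28812 O.
20.60 wt% Al2O3 ÷ 101.961 g/mol = 0.20204 mol, giving 0.40408 Al and 0.60612 O.
36.01 wt% SiO2 ÷ 60.083 g/mol = 0.59934 mol, giving 0.59934 Si and 1.19868 O.
Oxygen sums to 2.40771; scaling by 12/2.40771 = 4.98399 puts the formula on 12 O.
Mn: 0.31479 × 4.98399 = 1.569 atoms per formula unit.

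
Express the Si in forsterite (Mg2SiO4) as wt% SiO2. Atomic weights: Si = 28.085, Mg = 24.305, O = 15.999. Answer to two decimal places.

Molar mass of Mg2SiO4 = 2·24.305 + 1·28.085 + 4·15.999 = 140.691 g/mol.
Each formula unit contains 1 Si, equivalent to 1/1 = 1.0000 mol SiO2.
M(SiO2) = 1×28.085 + 2×15.999 = 60.083 g/mol.
Mass of SiO2 per formula unit = 1.0000 × 60.083 = 60.083 g.
SiO2 wt% = 60.083 / 140.691 × 100 = 42.71%.

42.71 wt%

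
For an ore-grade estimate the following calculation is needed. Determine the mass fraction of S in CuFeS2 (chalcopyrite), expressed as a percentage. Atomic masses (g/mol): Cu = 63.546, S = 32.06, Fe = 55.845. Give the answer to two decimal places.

Formula mass = 1·63.546 + 1·55.845 + 2·32.06 = 183.511 g/mol, of which 64.120 g is S.
So S makes up 64.120/183.511 = 0.3494 of the mass, i.e. 34.94%.

34.94 wt%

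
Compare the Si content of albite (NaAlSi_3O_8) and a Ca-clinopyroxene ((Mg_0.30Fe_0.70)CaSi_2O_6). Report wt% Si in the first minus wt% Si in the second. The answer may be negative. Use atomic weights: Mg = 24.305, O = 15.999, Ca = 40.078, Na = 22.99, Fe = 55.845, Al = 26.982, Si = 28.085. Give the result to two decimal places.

8.59 percentage points

Si in NaAlSi_3O_8: molar mass 262.219 g/mol; 3×28.085 = 84.255 g → 32.13 wt%.
Si in (Mg_0.30Fe_0.70)CaSi_2O_6: molar mass 238.625 g/mol; 2×28.085 = 56.170 g → 23.54 wt%.
Difference = 32.13 − 23.54 = 8.59 percentage points.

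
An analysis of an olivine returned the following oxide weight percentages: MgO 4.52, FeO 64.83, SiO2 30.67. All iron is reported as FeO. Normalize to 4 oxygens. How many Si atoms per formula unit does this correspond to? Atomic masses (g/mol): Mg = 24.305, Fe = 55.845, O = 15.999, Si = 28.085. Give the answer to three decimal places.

1.003 Si apfu

MgO: 4.52/40.304 = 0.11215 mol → 0.11215 mol Mg, 0.11215 mol O.
FeO: 64.83/71.844 = 0.90237 mol → 0.90237 mol Fe, 0.90237 mol O.
SiO2: 30.67/60.083 = 0.51046 mol → 0.51046 mol Si, 1.02092 mol O.
Total oxygen = 2.03544 mol. Normalization factor = 4/2.03544 = 1.96518.
Si per 4 O = 0.51046 × 1.96518 = 1.003.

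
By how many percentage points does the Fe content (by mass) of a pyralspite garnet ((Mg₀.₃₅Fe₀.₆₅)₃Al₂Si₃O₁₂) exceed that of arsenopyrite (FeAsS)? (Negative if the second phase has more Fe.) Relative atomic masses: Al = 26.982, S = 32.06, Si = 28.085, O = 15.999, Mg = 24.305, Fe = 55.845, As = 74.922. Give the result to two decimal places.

-10.86 percentage points

M((Mg₀.₃₅Fe₀.₆₅)₃Al₂Si₃O₁₂) = 464.625 g/mol, so wt% Fe = 108.898/464.625 × 100 = 23.44%.
M(FeAsS) = 162.827 g/mol, so wt% Fe = 55.845/162.827 × 100 = 34.30%.
23.44 − 34.30 = -10.86 pp.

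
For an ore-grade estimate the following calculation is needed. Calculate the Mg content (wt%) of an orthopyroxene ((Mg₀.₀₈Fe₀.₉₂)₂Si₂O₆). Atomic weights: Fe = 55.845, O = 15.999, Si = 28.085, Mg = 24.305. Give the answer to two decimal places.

Molar mass of (Mg₀.₀₈Fe₀.₉₂)₂Si₂O₆: 0.16*24.305 + 1.84*55.845 + 2*28.085 + 6*15.999 = 258.808 g/mol.
Mass of Mg per formula unit: 0.16 × 24.305 = 3.889 g.
Weight fraction Mg = 3.889 / 258.808 = 0.0150.

1.50 wt%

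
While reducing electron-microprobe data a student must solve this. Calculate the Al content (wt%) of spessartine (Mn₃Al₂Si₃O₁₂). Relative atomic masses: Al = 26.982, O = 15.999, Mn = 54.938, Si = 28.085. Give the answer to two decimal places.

10.90 wt%

Molar mass of Mn₃Al₂Si₃O₁₂: 3×54.938 + 2×26.982 + 3×28.085 + 12×15.999 = 495.021 g/mol.
Mass of Al per formula unit: 2 × 26.982 = 53.964 g.
Weight fraction Al = 53.964 / 495.021 = 0.1090.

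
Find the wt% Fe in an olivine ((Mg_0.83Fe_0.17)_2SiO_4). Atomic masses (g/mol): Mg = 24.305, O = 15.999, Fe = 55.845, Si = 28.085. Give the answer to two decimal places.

Molar mass of (Mg_0.83Fe_0.17)_2SiO_4: 1.66*24.305 + 0.34*55.845 + 1*28.085 + 4*15.999 = 151.415 g/mol.
Mass of Fe per formula unit: 0.34 × 55.845 = 18.987 g.
Weight fraction Fe = 18.987 / 151.415 = 0.1254.

12.54 wt%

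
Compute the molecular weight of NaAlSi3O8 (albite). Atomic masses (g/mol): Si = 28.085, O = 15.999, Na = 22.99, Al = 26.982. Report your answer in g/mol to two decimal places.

262.22 g/mol

The formula mass is the sum 1(22.99) + 1(26.982) + 3(28.085) + 8(15.999).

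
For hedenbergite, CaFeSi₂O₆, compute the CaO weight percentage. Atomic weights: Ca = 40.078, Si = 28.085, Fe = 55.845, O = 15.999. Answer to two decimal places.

22.60 wt%

M(CaFeSi₂O₆) = 248.087 g/mol; M(CaO) = 56.077 g/mol.
Moles CaO per formula unit = 1 Ca ÷ 1 = 1.0000.
CaO fraction = (1.0000 × 56.077) / 248.087 = 56.077/248.087 = 0.2260.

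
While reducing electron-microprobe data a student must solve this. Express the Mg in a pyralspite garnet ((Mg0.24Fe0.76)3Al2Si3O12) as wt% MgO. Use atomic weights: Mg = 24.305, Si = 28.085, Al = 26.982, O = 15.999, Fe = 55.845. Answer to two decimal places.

Formula mass = 475.033 g/mol.
0.72 Mg → 0.7200 mol MgO per formula unit; M(MgO) = 40.304, so MgO mass = 29.019 g.
29.019/475.033 × 100 = 6.11 wt%.

6.11 wt%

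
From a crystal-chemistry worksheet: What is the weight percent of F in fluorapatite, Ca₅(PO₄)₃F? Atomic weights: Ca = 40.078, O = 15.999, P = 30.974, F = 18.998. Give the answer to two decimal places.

3.77 wt%

Formula mass = 5*40.078 + 3*30.974 + 12*15.999 + 1*18.998 = 504.298 g/mol, of which 18.998 g is F.
So F makes up 18.998/504.298 = 0.0377 of the mass, i.e. 3.77%.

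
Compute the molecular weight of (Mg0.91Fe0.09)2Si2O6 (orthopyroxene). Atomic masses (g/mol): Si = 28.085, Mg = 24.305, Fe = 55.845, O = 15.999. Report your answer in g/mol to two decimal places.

Mg: 1.82 × 24.305 = 44.2351
Fe: 0.18 × 55.845 = 10.0521
Si: 2 × 28.085 = 56.1700
O: 6 × 15.999 = 95.9940
Summing the contributions gives the formula mass.

206.45 g/mol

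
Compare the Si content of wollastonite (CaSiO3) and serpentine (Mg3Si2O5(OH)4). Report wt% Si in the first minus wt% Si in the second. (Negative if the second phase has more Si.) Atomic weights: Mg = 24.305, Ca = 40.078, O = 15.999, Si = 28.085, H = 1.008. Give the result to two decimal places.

First mineral: 28.085 g Si in 116.160 g formula = 24.18 wt% Si.
Second mineral: 56.170 g Si in 277.108 g formula = 20.27 wt% Si.
24.18% − 20.27% gives a difference of 3.91 percentage points.

3.91 percentage points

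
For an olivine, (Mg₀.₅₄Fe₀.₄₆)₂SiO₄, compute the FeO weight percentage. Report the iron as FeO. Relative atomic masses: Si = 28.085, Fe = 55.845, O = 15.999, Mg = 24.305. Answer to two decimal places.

Formula mass = 169.708 g/mol.
0.92 Fe → 0.9200 mol FeO per formula unit; M(FeO) = 71.844, so FeO mass = 66.096 g.
66.096/169.708 × 100 = 38.95 wt%.

38.95 wt%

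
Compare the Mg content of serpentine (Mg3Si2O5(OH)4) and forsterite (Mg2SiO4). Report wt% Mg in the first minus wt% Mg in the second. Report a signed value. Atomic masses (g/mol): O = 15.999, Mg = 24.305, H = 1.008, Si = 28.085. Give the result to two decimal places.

-8.24 percentage points

M(Mg3Si2O5(OH)4) = 277.108 g/mol, so wt% Mg = 72.915/277.108 × 100 = 26.31%.
M(Mg2SiO4) = 140.691 g/mol, so wt% Mg = 48.610/140.691 × 100 = 34.55%.
26.31 − 34.55 = -8.24 pp.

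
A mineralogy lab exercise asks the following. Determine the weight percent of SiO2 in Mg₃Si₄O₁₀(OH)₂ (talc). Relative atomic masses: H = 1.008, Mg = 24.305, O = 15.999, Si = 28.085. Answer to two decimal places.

63.37 wt%

Formula mass = 379.259 g/mol.
4 Si → 4.0000 mol SiO2 per formula unit; M(SiO2) = 60.083, so SiO2 mass = 240.332 g.
240.332/379.259 × 100 = 63.37 wt%.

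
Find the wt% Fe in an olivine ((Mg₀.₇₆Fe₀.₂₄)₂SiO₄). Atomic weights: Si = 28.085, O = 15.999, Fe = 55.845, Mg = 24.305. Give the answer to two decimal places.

Molar mass of (Mg₀.₇₆Fe₀.₂₄)₂SiO₄: 1.52*24.305 + 0.48*55.845 + 1*28.085 + 4*15.999 = 155.830 g/mol.
Mass of Fe per formula unit: 0.48 × 55.845 = 26.806 g.
Weight fraction Fe = 26.806 / 155.830 = 0.1720.

17.20 wt%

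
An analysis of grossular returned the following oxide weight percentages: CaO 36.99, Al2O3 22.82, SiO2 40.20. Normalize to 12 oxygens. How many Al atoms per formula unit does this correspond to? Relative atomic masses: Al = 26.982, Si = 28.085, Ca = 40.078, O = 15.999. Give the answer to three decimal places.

2.012 Al apfu

CaO: 36.99/56.077 = 0.65963 mol → 0.65963 mol Ca, 0.65963 mol O.
Al2O3: 22.82/101.961 = 0.22381 mol → 0.44762 mol Al, 0.67143 mol O.
SiO2: 40.20/60.083 = 0.66907 mol → 0.66907 mol Si, 1.33814 mol O.
Total oxygen = 2.66920 mol. Normalization factor = 12/2.66920 = 4.49573.
Al per 12 O = 0.44762 × 4.49573 = 2.012.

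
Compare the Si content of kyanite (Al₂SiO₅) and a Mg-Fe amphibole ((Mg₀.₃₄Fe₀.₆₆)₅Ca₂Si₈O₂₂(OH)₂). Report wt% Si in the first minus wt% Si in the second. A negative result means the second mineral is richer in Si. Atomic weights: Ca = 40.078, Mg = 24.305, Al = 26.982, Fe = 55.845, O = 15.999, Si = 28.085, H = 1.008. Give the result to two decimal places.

-7.19 percentage points

First mineral: 28.085 g Si in 162.044 g formula = 17.33 wt% Si.
Second mineral: 224.680 g Si in 916.435 g formula = 24.52 wt% Si.
17.33% − 24.52% gives a difference of -7.19 percentage points.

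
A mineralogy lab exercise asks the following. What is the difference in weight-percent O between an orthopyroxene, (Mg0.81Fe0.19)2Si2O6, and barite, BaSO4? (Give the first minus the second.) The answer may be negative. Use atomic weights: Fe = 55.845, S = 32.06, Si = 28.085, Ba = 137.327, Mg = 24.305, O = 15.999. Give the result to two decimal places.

First mineral: 95.994 g O in 212.759 g formula = 45.12 wt% O.
Second mineral: 63.996 g O in 233.383 g formula = 27.42 wt% O.
45.12% − 27.42% gives a difference of 17.70 percentage points.

17.70 percentage points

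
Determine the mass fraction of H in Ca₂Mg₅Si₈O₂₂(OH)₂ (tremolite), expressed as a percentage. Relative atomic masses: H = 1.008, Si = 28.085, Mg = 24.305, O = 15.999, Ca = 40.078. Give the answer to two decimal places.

Molar mass of Ca₂Mg₅Si₈O₂₂(OH)₂: 2*40.078 + 5*24.305 + 8*28.085 + 24*15.999 + 2*1.008 = 812.353 g/mol.
Mass of H per formula unit: 2 × 1.008 = 2.016 g.
Weight fraction H = 2.016 / 812.353 = 0.0025.

0.25 wt%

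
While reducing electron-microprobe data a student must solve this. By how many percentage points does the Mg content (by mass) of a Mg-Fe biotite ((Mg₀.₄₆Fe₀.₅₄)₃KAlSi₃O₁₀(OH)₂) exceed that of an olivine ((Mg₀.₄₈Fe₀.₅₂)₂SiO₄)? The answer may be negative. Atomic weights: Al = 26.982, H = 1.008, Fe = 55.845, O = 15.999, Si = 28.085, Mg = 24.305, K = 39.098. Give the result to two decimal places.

-6.29 percentage points

M((Mg₀.₄₆Fe₀.₅₄)₃KAlSi₃O₁₀(OH)₂) = 468.349 g/mol, so wt% Mg = 33.541/468.349 × 100 = 7.16%.
M((Mg₀.₄₈Fe₀.₅₂)₂SiO₄) = 173.493 g/mol, so wt% Mg = 23.333/173.493 × 100 = 13.45%.
7.16 − 13.45 = -6.29 pp.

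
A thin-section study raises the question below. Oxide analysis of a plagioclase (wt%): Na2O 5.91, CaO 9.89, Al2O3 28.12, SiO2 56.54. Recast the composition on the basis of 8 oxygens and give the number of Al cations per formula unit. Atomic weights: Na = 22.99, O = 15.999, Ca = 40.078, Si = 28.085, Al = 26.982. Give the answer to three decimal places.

1.480 Al apfu

5.91 wt% Na2O ÷ 61.979 g/mol = 0.09535 mol, giving 0.19070 Na and 0.09535 O.
9.89 wt% CaO ÷ 56.077 g/mol = 0.17636 mol, giving 0.17636 Ca and 0.17636 O.
28.12 wt% Al2O3 ÷ 101.961 g/mol = 0.27579 mol, giving 0.55158 Al and 0.82737 O.
56.54 wt% SiO2 ÷ 60.083 g/mol = 0.94103 mol, giving 0.94103 Si and 1.88206 O.
Oxygen sums to 2.98114; scaling by 8/2.98114 = 2.68354 puts the formula on 8 O.
Al: 0.55158 × 2.68354 = 1.480 atoms per formula unit.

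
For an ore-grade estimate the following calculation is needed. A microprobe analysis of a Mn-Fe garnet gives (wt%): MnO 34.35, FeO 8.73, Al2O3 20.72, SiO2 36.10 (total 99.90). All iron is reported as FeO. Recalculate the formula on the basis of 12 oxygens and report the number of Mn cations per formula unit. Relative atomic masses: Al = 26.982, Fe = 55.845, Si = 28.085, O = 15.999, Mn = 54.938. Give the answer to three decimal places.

34.35 wt% MnO ÷ 70.937 g/mol = 0.48423 mol, giving 0.48423 Mn and 0.48423 O.
8.73 wt% FeO ÷ 71.844 g/mol = 0.12151 mol, giving 0.12151 Fe and 0.12151 O.
20.72 wt% Al2O3 ÷ 101.961 g/mol = 0.20321 mol, giving 0.40642 Al and 0.60963 O.
36.10 wt% SiO2 ÷ 60.083 g/mol = 0.60084 mol, giving 0.60084 Si and 1.20168 O.
Oxygen sums to 2.41705; scaling by 12/2.41705 = 4.96473 puts the formula on 12 O.
Mn: 0.48423 × 4.96473 = 2.404 atoms per formula unit.

2.404 Mn apfu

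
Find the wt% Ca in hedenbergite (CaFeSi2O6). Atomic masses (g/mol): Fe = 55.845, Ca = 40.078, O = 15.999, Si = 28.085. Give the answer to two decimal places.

16.15 wt%

Molar mass of CaFeSi2O6: 1·40.078 + 1·55.845 + 2·28.085 + 6·15.999 = 248.087 g/mol.
Mass of Ca per formula unit: 1 × 40.078 = 40.078 g.
Weight fraction Ca = 40.078 / 248.087 = 0.1615.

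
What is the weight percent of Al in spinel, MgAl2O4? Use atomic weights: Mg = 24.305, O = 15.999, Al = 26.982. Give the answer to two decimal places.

37.93 mass %

Molar mass of MgAl2O4: 1*24.305 + 2*26.982 + 4*15.999 = 142.265 g/mol.
Mass of Al per formula unit: 2 × 26.982 = 53.964 g.
Weight fraction Al = 53.964 / 142.265 = 0.3793.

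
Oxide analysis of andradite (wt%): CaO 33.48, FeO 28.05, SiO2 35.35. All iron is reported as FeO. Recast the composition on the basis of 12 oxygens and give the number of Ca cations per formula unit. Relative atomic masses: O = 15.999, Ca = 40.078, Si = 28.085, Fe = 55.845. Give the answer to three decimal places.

3.310 Ca apfu

CaO (M=56.077): mol = 0.59704; Ca = 0.59704, O = 0.59704.
FeO (M=71.844): mol = 0.39043; Fe = 0.39043, O = 0.39043.
SiO2 (M=60.083): mol = 0.58835; Si = 0.58835, O = 1.17670.
ΣO = 2.16417; factor = 12/ΣO = 5.54485.
Ca apfu = 0.59704 × 5.54485 = 3.310.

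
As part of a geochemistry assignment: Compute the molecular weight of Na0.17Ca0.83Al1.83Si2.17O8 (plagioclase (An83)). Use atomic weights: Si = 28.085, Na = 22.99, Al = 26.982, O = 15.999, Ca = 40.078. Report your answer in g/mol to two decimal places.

M = 0.17·22.99 + 0.83·40.078 + 1.83·26.982 + 2.17·28.085 + 8·15.999

275.49 g/mol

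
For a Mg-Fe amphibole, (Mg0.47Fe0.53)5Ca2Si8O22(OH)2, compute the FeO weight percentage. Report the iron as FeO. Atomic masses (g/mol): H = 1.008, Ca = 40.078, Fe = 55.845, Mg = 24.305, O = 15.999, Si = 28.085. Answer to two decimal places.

M((Mg0.47Fe0.53)5Ca2Si8O22(OH)2) = 895.934 g/mol; M(FeO) = 71.844 g/mol.
Moles FeO per formula unit = 2.65 Fe ÷ 1 = 2.6500.
FeO fraction = (2.6500 × 71.844) / 895.934 = 190.387/895.934 = 0.2125.

21.25 wt%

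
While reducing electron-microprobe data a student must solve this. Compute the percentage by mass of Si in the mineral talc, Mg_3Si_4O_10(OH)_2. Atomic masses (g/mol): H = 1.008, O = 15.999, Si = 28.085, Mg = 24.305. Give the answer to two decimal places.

29.62 mass %

Formula mass = 3*24.305 + 4*28.085 + 12*15.999 + 2*1.008 = 379.259 g/mol, of which 112.340 g is Si.
So Si makes up 112.340/379.259 = 0.2962 of the mass, i.e. 29.62%.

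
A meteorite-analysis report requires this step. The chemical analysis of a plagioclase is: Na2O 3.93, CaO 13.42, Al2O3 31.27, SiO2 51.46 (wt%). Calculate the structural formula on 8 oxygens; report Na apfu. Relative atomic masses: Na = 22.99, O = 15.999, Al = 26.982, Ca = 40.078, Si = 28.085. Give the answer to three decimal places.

3.93 wt% Na2O ÷ 61.979 g/mol = 0.06341 mol, giving 0.12682 Na and 0.06341 O.
13.42 wt% CaO ÷ 56.077 g/mol = 0.23931 mol, giving 0.23931 Ca and 0.23931 O.
31.27 wt% Al2O3 ÷ 101.961 g/mol = 0.30669 mol, giving 0.61338 Al and 0.92007 O.
51.46 wt% SiO2 ÷ 60.083 g/mol = 0.85648 mol, giving 0.85648 Si and 1.71296 O.
Oxygen sums to 2.93575; scaling by 8/2.93575 = 2.72503 puts the formula on 8 O.
Na: 0.12682 × 2.72503 = 0.346 atoms per formula unit.

0.346 Na apfu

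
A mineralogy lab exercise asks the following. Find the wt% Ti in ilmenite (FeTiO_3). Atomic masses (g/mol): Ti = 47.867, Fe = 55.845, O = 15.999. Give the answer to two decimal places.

31.55 mass %

Formula mass = 1·55.845 + 1·47.867 + 3·15.999 = 151.709 g/mol, of which 47.867 g is Ti.
So Ti makes up 47.867/151.709 = 0.3155 of the mass, i.e. 31.55%.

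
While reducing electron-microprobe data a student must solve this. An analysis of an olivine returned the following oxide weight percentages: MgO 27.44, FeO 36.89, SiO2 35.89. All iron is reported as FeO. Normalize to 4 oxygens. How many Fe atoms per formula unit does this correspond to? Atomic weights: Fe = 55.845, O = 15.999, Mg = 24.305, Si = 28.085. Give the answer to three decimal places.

MgO (M=40.304): mol = 0.68083; Mg = 0.68083, O = 0.68083.
FeO (M=71.844): mol = 0.51347; Fe = 0.51347, O = 0.51347.
SiO2 (M=60.083): mol = 0.59734; Si = 0.59734, O = 1.19468.
ΣO = 2.38898; factor = 4/ΣO = 1.67435.
Fe apfu = 0.51347 × 1.67435 = 0.860.

0.860 Fe apfu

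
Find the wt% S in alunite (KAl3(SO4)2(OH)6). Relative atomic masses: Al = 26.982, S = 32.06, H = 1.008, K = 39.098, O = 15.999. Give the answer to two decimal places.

M(KAl3(SO4)2(OH)6) = 414.198 g/mol.
S contributes 2 × 32.06 = 64.120 g per mole.
64.120/414.198 = 0.1548 → 15.48%.

15.48 wt%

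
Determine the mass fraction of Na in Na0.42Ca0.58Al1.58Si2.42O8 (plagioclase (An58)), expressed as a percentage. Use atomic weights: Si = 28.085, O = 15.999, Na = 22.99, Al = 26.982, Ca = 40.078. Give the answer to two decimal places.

Formula mass = 0.42*22.99 + 0.58*40.078 + 1.58*26.982 + 2.42*28.085 + 8*15.999 = 271.490 g/mol, of which 9.656 g is Na.
So Na makes up 9.656/271.490 = 0.0356 of the mass, i.e. 3.56%.

3.56 weight percent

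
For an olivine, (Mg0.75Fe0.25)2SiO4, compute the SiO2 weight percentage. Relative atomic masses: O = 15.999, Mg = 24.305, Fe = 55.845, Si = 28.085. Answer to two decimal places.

38.40 wt%

Formula mass = 156.461 g/mol.
1 Si → 1.0000 mol SiO2 per formula unit; M(SiO2) = 60.083, so SiO2 mass = 60.083 g.
60.083/156.461 × 100 = 38.40 wt%.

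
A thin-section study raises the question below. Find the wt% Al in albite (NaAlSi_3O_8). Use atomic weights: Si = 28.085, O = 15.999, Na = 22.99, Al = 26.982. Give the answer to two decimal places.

10.29 mass %

Molar mass of NaAlSi_3O_8: 1×22.99 + 1×26.982 + 3×28.085 + 8×15.999 = 262.219 g/mol.
Mass of Al per formula unit: 1 × 26.982 = 26.982 g.
Weight fraction Al = 26.982 / 262.219 = 0.1029.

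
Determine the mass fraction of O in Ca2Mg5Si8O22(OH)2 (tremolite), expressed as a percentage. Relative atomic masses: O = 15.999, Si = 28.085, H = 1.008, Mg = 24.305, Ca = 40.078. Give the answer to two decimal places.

M(Ca2Mg5Si8O22(OH)2) = 812.353 g/mol.
O contributes 24 × 15.999 = 383.976 g per mole.
383.976/812.353 = 0.4727 → 47.27%.

47.27 mass %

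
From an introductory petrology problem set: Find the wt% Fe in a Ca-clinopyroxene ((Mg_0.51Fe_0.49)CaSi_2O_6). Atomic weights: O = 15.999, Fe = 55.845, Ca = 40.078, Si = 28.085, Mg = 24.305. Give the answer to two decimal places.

11.79 mass %

M((Mg_0.51Fe_0.49)CaSi_2O_6) = 232.002 g/mol.
Fe contributes 0.49 × 55.845 = 27.364 g per mole.
27.364/232.002 = 0.1179 → 11.79%.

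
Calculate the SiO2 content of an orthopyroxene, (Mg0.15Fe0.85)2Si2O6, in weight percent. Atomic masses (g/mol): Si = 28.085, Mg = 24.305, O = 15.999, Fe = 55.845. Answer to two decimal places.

47.24 wt%

M((Mg0.15Fe0.85)2Si2O6) = 254.392 g/mol; M(SiO2) = 60.083 g/mol.
Moles SiO2 per formula unit = 2 Si ÷ 1 = 2.0000.
SiO2 fraction = (2.0000 × 60.083) / 254.392 = 120.166/254.392 = 0.4724.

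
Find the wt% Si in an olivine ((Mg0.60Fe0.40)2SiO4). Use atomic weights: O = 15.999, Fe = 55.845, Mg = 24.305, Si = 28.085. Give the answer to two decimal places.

Formula mass = 1.20×24.305 + 0.80×55.845 + 1×28.085 + 4×15.999 = 165.923 g/mol, of which 28.085 g is Si.
So Si makes up 28.085/165.923 = 0.1693 of the mass, i.e. 16.93%.

16.93 wt%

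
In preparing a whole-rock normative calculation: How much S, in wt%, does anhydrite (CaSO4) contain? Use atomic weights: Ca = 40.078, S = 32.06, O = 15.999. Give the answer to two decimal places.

Formula mass = 1*40.078 + 1*32.06 + 4*15.999 = 136.134 g/mol, of which 32.060 g is S.
So S makes up 32.060/136.134 = 0.2355 of the mass, i.e. 23.55%.

23.55 wt%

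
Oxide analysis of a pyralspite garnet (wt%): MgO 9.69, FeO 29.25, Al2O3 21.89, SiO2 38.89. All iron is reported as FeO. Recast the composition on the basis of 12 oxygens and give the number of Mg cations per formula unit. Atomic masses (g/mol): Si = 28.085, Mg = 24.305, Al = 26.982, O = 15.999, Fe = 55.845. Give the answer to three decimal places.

MgO (M=40.304): mol = 0.24042; Mg = 0.24042, O = 0.24042.
FeO (M=71.844): mol = 0.40713; Fe = 0.40713, O = 0.40713.
Al2O3 (M=101.961): mol = 0.21469; Al = 0.42938, O = 0.64407.
SiO2 (M=60.083): mol = 0.64727; Si = 0.64727, O = 1.29454.
ΣO = 2.58616; factor = 12/ΣO = 4.64008.
Mg apfu = 0.24042 × 4.64008 = 1.116.

1.116 Mg apfu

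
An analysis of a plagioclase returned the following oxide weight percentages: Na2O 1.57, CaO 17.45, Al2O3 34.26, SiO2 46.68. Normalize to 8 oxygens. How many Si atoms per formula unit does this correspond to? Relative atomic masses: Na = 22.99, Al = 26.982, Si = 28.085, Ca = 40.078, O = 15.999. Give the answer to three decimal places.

Na2O (M=61.979): mol = 0.02533; Na = 0.05066, O = 0.02533.
CaO (M=56.077): mol = 0.31118; Ca = 0.31118, O = 0.31118.
Al2O3 (M=101.961): mol = 0.33601; Al = 0.67202, O = 1.00803.
SiO2 (M=60.083): mol = 0.77693; Si = 0.77693, O = 1.55386.
ΣO = 2.89840; factor = 8/ΣO = 2.76014.
Si apfu = 0.77693 × 2.76014 = 2.144.

2.144 Si apfu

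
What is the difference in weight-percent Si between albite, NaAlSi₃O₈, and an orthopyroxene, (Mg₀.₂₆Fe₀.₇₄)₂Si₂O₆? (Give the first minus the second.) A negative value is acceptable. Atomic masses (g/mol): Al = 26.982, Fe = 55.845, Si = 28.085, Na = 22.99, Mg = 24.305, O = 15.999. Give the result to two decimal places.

9.43 percentage points

Si in NaAlSi₃O₈: molar mass 262.219 g/mol; 3×28.085 = 84.255 g → 32.13 wt%.
Si in (Mg₀.₂₆Fe₀.₇₄)₂Si₂O₆: molar mass 247.453 g/mol; 2×28.085 = 56.170 g → 22.70 wt%.
Difference = 32.13 − 22.70 = 9.43 percentage points.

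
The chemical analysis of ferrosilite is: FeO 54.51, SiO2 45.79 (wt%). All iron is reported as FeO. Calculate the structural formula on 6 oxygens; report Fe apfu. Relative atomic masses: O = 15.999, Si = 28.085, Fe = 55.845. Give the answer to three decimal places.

1.994 Fe apfu

FeO: 54.51/71.844 = 0.75873 mol → 0.75873 mol Fe, 0.75873 mol O.
SiO2: 45.79/60.083 = 0.76211 mol → 0.76211 mol Si, 1.52422 mol O.
Total oxygen = 2.28295 mol. Normalization factor = 6/2.28295 = 2.62818.
Fe per 6 O = 0.75873 × 2.62818 = 1.994.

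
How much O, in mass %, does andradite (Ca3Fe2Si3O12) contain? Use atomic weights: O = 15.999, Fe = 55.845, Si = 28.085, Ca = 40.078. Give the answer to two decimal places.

Formula mass = 3×40.078 + 2×55.845 + 3×28.085 + 12×15.999 = 508.167 g/mol, of which 191.988 g is O.
So O makes up 191.988/508.167 = 0.3778 of the mass, i.e. 37.78%.

37.78 mass %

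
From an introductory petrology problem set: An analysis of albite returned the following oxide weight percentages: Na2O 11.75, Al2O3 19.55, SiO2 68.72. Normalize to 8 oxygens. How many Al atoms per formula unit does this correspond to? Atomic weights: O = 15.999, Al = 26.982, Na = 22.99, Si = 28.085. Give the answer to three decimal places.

1.005 Al apfu

Na2O (M=61.979): mol = 0.18958; Na = 0.37916, O = 0.18958.
Al2O3 (M=101.961): mol = 0.19174; Al = 0.38348, O = 0.57522.
SiO2 (M=60.083): mol = 1.14375; Si = 1.14375, O = 2.28750.
ΣO = 3.05230; factor = 8/ΣO = 2.62097.
Al apfu = 0.38348 × 2.62097 = 1.005.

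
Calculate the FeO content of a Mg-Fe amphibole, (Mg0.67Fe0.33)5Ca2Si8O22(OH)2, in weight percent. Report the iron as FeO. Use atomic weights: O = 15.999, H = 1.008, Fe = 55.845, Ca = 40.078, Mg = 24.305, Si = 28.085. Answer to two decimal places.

13.71 wt%

Formula mass = 864.394 g/mol.
1.65 Fe → 1.6500 mol FeO per formula unit; M(FeO) = 71.844, so FeO mass = 118.543 g.
118.543/864.394 × 100 = 13.71 wt%.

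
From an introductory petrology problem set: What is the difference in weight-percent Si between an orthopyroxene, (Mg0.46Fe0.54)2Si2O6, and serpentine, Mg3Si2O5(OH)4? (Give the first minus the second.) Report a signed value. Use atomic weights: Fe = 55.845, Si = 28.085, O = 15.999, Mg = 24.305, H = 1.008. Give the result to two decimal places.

M((Mg0.46Fe0.54)2Si2O6) = 234.837 g/mol, so wt% Si = 56.170/234.837 × 100 = 23.92%.
M(Mg3Si2O5(OH)4) = 277.108 g/mol, so wt% Si = 56.170/277.108 × 100 = 20.27%.
23.92 − 20.27 = 3.65 pp.

3.65 percentage points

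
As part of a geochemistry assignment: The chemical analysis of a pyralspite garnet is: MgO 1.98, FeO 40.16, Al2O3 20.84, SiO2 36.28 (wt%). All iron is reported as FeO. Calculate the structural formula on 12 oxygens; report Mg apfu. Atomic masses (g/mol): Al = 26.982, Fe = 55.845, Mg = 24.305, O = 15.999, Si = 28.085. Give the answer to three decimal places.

0.243 Mg apfu

MgO (M=40.304): mol = 0.04913; Mg = 0.04913, O = 0.04913.
FeO (M=71.844): mol = 0.55899; Fe = 0.55899, O = 0.55899.
Al2O3 (M=101.961): mol = 0.20439; Al = 0.40878, O = 0.61317.
SiO2 (M=60.083): mol = 0.60383; Si = 0.60383, O = 1.20766.
ΣO = 2.42895; factor = 12/ΣO = 4.94041.
Mg apfu = 0.04913 × 4.94041 = 0.243.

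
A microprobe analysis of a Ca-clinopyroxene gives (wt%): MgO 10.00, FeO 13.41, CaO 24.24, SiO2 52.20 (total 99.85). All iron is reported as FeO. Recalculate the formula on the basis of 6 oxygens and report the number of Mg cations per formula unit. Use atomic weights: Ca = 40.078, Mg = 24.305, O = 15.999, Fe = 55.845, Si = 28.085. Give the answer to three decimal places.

10.00 wt% MgO ÷ 40.304 g/mol = 0.24811 mol, giving 0.24811 Mg and 0.24811 O.
13.41 wt% FeO ÷ 71.844 g/mol = 0.18665 mol, giving 0.18665 Fe and 0.18665 O.
24.24 wt% CaO ÷ 56.077 g/mol = 0.43226 mol, giving 0.43226 Ca and 0.43226 O.
52.20 wt% SiO2 ÷ 60.083 g/mol = 0.86880 mol, giving 0.86880 Si and 1.73760 O.
Oxygen sums to 2.60462; scaling by 6/2.60462 = 2.30360 puts the formula on 6 O.
Mg: 0.24811 × 2.30360 = 0.572 atoms per formula unit.

0.572 Mg apfu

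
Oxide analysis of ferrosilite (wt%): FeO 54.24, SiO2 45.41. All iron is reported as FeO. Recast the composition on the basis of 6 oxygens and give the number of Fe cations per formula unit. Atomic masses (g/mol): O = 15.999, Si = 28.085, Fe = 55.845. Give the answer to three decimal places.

54.24 wt% FeO ÷ 71.844 g/mol = 0.75497 mol, giving 0.75497 Fe and 0.75497 O.
45.41 wt% SiO2 ÷ 60.083 g/mol = 0.75579 mol, giving 0.75579 Si and 1.51158 O.
Oxygen sums to 2.26655; scaling by 6/2.26655 = 2.64720 puts the formula on 6 O.
Fe: 0.75497 × 2.64720 = 1.999 atoms per formula unit.

1.999 Fe apfu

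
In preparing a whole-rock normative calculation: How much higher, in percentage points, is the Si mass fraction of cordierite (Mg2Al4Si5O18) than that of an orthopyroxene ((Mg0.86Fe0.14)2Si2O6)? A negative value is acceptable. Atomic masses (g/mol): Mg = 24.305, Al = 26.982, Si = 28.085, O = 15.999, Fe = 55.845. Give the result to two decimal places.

-2.79 percentage points

First mineral: 140.425 g Si in 584.945 g formula = 24.01 wt% Si.
Second mineral: 56.170 g Si in 209.605 g formula = 26.80 wt% Si.
24.01% − 26.80% gives a difference of -2.79 percentage points.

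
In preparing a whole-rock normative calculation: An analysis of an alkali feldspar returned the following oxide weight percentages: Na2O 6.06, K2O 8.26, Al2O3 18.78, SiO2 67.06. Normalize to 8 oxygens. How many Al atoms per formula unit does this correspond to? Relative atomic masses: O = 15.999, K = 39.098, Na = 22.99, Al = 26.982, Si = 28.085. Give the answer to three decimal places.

0.992 Al apfu

Na2O (M=61.979): mol = 0.09778; Na = 0.19556, O = 0.09778.
K2O (M=94.195): mol = 0.08769; K = 0.17538, O = 0.08769.
Al2O3 (M=101.961): mol = 0.18419; Al = 0.36838, O = 0.55257.
SiO2 (M=60.083): mol = 1.11612; Si = 1.11612, O = 2.23224.
ΣO = 2.97028; factor = 8/ΣO = 2.69335.
Al apfu = 0.36838 × 2.69335 = 0.992.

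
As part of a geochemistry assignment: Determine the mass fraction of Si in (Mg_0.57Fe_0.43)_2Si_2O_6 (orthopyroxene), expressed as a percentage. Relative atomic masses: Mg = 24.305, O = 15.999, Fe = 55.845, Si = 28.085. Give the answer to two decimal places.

M((Mg_0.57Fe_0.43)_2Si_2O_6) = 227.898 g/mol.
Si contributes 2 × 28.085 = 56.170 g per mole.
56.170/227.898 = 0.2465 → 24.65%.

24.65 weight percent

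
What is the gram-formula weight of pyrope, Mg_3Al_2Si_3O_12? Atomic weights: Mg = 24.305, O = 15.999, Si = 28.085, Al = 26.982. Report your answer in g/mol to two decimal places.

Mg: 3 × 24.305 = 72.9150
Al: 2 × 26.982 = 53.9640
Si: 3 × 28.085 = 84.2550
O: 12 × 15.999 = 191.9880
Summing the contributions gives the formula mass.

403.12 g/mol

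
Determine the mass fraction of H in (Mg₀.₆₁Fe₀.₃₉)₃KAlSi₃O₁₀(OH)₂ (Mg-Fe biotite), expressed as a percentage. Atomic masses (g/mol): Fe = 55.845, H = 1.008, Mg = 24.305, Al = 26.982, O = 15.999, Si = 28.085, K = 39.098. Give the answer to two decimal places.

M((Mg₀.₆₁Fe₀.₃₉)₃KAlSi₃O₁₀(OH)₂) = 454.156 g/mol.
H contributes 2 × 1.008 = 2.016 g per mole.
2.016/454.156 = 0.0044 → 0.44%.

0.44 weight percent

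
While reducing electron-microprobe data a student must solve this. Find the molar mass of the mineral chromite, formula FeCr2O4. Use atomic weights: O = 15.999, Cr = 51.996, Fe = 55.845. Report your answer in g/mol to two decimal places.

223.83 g/mol

The formula mass is the sum 1(55.845) + 2(51.996) + 4(15.999).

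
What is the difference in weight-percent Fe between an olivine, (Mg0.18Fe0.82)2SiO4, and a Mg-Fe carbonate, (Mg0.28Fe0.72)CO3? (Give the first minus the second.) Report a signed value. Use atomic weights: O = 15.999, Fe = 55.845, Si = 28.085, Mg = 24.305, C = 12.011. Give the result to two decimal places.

10.03 percentage points

M((Mg0.18Fe0.82)2SiO4) = 192.417 g/mol, so wt% Fe = 91.586/192.417 × 100 = 47.60%.
M((Mg0.28Fe0.72)CO3) = 107.022 g/mol, so wt% Fe = 40.208/107.022 × 100 = 37.57%.
47.60 − 37.57 = 10.03 pp.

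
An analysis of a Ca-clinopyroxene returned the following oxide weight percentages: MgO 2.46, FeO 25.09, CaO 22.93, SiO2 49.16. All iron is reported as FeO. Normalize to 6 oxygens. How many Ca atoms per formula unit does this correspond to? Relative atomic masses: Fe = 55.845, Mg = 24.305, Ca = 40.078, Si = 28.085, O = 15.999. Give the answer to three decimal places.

0.999 Ca apfu

MgO (M=40.304): mol = 0.06104; Mg = 0.06104, O = 0.06104.
FeO (M=71.844): mol = 0.34923; Fe = 0.34923, O = 0.34923.
CaO (M=56.077): mol = 0.40890; Ca = 0.40890, O = 0.40890.
SiO2 (M=60.083): mol = 0.81820; Si = 0.81820, O = 1.63640.
ΣO = 2.45557; factor = 6/ΣO = 2.44342.
Ca apfu = 0.40890 × 2.44342 = 0.999.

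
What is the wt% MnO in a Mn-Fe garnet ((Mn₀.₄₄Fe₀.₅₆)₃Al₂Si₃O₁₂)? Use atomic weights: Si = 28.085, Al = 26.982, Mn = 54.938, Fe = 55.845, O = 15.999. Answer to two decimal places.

18.86 wt%

M((Mn₀.₄₄Fe₀.₅₆)₃Al₂Si₃O₁₂) = 496.545 g/mol; M(MnO) = 70.937 g/mol.
Moles MnO per formula unit = 1.32 Mn ÷ 1 = 1.3200.
MnO fraction = (1.3200 × 70.937) / 496.545 = 93.637/496.545 = 0.1886.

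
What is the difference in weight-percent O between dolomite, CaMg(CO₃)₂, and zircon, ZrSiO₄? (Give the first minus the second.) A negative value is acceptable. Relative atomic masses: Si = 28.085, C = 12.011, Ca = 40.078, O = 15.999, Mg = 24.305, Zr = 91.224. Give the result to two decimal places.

M(CaMg(CO₃)₂) = 184.399 g/mol, so wt% O = 95.994/184.399 × 100 = 52.06%.
M(ZrSiO₄) = 183.305 g/mol, so wt% O = 63.996/183.305 × 100 = 34.91%.
52.06 − 34.91 = 17.15 pp.

17.15 percentage points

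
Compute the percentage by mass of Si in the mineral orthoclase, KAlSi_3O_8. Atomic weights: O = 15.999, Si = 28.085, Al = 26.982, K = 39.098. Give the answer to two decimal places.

30.27 weight percent

Formula mass = 1·39.098 + 1·26.982 + 3·28.085 + 8·15.999 = 278.327 g/mol, of which 84.255 g is Si.
So Si makes up 84.255/278.327 = 0.3027 of the mass, i.e. 30.27%.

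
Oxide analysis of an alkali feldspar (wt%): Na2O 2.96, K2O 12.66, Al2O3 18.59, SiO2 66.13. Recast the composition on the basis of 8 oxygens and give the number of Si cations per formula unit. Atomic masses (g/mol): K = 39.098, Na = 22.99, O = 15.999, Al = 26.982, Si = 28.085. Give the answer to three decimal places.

3.005 Si apfu

Na2O (M=61.979): mol = 0.04776; Na = 0.09552, O = 0.04776.
K2O (M=94.195): mol = 0.13440; K = 0.26880, O = 0.13440.
Al2O3 (M=101.961): mol = 0.18232; Al = 0.36464, O = 0.54696.
SiO2 (M=60.083): mol = 1.10064; Si = 1.10064, O = 2.20128.
ΣO = 2.93040; factor = 8/ΣO = 2.73000.
Si apfu = 1.10064 × 2.73000 = 3.005.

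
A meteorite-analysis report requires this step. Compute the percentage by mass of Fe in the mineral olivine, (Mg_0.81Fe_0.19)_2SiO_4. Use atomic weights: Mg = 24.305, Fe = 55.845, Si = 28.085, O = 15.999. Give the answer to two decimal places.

13.90 mass %

Molar mass of (Mg_0.81Fe_0.19)_2SiO_4: 1.62*24.305 + 0.38*55.845 + 1*28.085 + 4*15.999 = 152.676 g/mol.
Mass of Fe per formula unit: 0.38 × 55.845 = 21.221 g.
Weight fraction Fe = 21.221 / 152.676 = 0.1390.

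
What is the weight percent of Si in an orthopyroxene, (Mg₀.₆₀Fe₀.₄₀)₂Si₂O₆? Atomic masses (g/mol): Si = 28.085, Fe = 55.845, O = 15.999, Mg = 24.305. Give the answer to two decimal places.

24.85 mass %

M((Mg₀.₆₀Fe₀.₄₀)₂Si₂O₆) = 226.006 g/mol.
Si contributes 2 × 28.085 = 56.170 g per mole.
56.170/226.006 = 0.2485 → 24.85%.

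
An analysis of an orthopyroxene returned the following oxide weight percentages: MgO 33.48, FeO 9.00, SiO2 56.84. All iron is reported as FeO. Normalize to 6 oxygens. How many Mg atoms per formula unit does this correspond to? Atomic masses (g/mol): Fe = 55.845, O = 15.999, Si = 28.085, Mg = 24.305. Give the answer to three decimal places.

1.750 Mg apfu

MgO: 33.48/40.304 = 0.83069 mol → 0.83069 mol Mg, 0.83069 mol O.
FeO: 9.00/71.844 = 0.12527 mol → 0.12527 mol Fe, 0.12527 mol O.
SiO2: 56.84/60.083 = 0.94602 mol → 0.94602 mol Si, 1.89204 mol O.
Total oxygen = 2.84800 mol. Normalization factor = 6/2.84800 = 2.10674.
Mg per 6 O = 0.83069 × 2.10674 = 1.750.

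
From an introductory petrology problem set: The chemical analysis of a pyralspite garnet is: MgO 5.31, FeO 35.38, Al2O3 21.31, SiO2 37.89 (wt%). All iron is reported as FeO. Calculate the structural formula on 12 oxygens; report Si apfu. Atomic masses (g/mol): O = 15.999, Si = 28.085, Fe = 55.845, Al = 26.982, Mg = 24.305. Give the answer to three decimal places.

MgO: 5.31/40.304 = 0.13175 mol → 0.13175 mol Mg, 0.13175 mol O.
FeO: 35.38/71.844 = 0.49246 mol → 0.49246 mol Fe, 0.49246 mol O.
Al2O3: 21.31/101.961 = 0.20900 mol → 0.41800 mol Al, 0.62700 mol O.
SiO2: 37.89/60.083 = 0.63063 mol → 0.63063 mol Si, 1.26126 mol O.
Total oxygen = 2.51247 mol. Normalization factor = 12/2.51247 = 4.77618.
Si per 12 O = 0.63063 × 4.77618 = 3.012.

3.012 Si apfu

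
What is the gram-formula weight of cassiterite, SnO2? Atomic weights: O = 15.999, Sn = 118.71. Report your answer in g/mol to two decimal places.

Sn: 1 × 118.71 = 118.7100
O: 2 × 15.999 = 31.9980
Summing the contributions gives the formula mass.

150.71 g/mol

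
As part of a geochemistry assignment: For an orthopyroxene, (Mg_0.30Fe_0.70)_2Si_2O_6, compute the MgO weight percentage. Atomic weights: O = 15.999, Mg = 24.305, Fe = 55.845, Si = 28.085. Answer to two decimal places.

Formula mass = 244.930 g/mol.
0.60 Mg → 0.6000 mol MgO per formula unit; M(MgO) = 40.304, so MgO mass = 24.182 g.
24.182/244.930 × 100 = 9.87 wt%.

9.87 wt%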